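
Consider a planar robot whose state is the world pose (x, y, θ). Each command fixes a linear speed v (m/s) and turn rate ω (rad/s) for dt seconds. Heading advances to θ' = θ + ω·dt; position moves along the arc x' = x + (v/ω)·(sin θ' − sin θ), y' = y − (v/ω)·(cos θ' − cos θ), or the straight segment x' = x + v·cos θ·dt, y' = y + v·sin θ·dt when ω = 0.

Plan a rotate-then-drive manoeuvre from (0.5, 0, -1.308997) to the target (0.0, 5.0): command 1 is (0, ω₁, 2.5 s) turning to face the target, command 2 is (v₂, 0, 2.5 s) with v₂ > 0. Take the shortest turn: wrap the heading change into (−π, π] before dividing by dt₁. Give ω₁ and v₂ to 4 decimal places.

ω₁ = 1.1918, v₂ = 2.0100

heading to target = atan2(5−0, 0−0.5) = 1.6705
Δθ = wrap(1.6705 − -1.3090) = 2.9795; ω₁ = Δθ/dt₁ = 1.1918
distance = √((0−0.5)² + (5−0)²) = 5.0249; v₂ = distance/dt₂ = 2.0100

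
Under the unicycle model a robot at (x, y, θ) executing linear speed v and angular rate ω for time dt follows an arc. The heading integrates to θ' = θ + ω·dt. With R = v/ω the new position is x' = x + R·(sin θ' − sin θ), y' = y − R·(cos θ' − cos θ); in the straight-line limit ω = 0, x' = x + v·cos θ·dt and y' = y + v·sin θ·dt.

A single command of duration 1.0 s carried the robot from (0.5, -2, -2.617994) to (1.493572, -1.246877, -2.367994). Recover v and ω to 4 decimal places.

v = -1.2500, ω = 0.2500

Δθ = -2.367994 − -2.617994 = 0.250000
ω = Δθ/dt = 0.250000/1.0 = 0.2500
R = Δx/(sin θ' − sin θ) = -5.0000
v = R·ω = -5.0000·0.2500 = -1.2500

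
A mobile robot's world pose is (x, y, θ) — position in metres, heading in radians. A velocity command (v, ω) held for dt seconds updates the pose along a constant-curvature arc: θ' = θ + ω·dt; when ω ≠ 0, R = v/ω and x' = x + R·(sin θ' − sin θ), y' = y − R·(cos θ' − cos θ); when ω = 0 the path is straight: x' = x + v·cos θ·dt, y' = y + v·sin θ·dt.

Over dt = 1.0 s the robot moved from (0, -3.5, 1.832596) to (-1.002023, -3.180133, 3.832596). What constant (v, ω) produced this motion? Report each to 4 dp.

v = 1.2500, ω = 2.0000

Δθ = 3.832596 − 1.832596 = 2.000000
ω = Δθ/dt = 2.000000/1.0 = 2.0000
R = Δx/(sin θ' − sin θ) = 0.6250
v = R·ω = 0.6250·2.0000 = 1.2500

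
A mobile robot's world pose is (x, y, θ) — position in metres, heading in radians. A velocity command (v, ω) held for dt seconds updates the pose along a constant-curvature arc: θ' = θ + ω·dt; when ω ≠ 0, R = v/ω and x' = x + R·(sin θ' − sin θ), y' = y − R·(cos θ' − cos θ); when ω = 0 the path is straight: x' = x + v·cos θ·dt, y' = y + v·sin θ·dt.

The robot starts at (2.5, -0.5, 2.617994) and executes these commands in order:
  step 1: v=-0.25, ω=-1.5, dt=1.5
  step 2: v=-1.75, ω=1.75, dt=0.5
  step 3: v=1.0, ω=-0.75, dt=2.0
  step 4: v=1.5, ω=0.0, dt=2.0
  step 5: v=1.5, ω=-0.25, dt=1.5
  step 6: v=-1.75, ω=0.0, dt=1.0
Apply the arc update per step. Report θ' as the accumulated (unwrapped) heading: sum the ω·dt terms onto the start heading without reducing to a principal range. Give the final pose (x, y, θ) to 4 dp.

step 1: θ'=0.3680 (R=0.1667) → pose (2.4766, -0.7998, 0.3680)
step 2: θ'=1.2430 (R=-1.0000) → pose (1.8896, -1.4109, 1.2430)
step 3: θ'=-0.2570 (R=-1.3333) → pose (3.4909, -0.5507, -0.2570)
step 4: θ'=-0.2570 (straight) → pose (6.3923, -1.3132, -0.2570)
step 5: θ'=-0.6320 (R=-6.0000) → pose (8.4118, -2.2751, -0.6320)
step 6: θ'=-0.6320 (straight) → pose (6.9998, -1.2413, -0.6320)

(6.9998, -1.2413, -0.6320)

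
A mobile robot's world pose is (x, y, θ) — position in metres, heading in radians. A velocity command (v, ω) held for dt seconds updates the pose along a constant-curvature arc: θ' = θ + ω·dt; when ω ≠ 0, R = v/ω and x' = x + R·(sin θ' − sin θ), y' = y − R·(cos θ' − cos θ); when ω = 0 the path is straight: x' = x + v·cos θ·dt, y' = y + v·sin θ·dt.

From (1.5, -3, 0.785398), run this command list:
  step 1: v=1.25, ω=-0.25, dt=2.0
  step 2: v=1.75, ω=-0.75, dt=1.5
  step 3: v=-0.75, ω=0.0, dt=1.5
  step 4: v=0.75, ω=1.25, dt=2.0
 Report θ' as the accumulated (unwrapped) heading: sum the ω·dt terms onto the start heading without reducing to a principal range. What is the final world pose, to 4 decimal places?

step 1: θ'=0.2854 (R=-5.0000) → pose (3.6278, -1.7378, 0.2854)
step 2: θ'=-0.8396 (R=-2.3333) → pose (6.0216, -2.4186, -0.8396)
step 3: θ'=-0.8396 (straight) → pose (5.2704, -1.5812, -0.8396)
step 4: θ'=1.6604 (R=0.6000) → pose (6.3146, -1.1269, 1.6604)

(6.3146, -1.1269, 1.6604)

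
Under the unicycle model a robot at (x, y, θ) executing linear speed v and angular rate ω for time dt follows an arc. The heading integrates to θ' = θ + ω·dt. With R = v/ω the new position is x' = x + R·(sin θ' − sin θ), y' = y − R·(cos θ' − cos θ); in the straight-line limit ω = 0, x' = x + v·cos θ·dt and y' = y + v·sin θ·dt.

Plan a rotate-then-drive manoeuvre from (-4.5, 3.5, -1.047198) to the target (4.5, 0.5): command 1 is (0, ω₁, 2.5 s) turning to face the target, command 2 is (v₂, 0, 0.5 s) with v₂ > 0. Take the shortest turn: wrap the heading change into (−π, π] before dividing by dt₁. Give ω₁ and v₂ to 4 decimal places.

heading to target = atan2(0.5−3.5, 4.5−-4.5) = -0.3218
Δθ = wrap(-0.3218 − -1.0472) = 0.7254; ω₁ = Δθ/dt₁ = 0.2902
distance = √((4.5−-4.5)² + (0.5−3.5)²) = 9.4868; v₂ = distance/dt₂ = 18.9737

ω₁ = 0.2902, v₂ = 18.9737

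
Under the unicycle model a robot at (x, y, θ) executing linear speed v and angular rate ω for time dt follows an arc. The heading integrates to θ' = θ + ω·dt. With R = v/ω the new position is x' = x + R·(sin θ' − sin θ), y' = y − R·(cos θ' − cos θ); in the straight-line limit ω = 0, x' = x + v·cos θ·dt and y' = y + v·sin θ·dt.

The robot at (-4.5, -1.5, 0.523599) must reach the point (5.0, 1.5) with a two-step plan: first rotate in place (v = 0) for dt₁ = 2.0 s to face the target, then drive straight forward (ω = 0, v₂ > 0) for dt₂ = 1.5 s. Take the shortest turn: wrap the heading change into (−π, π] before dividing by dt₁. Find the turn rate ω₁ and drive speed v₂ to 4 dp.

heading to target = atan2(1.5−-1.5, 5−-4.5) = 0.3059
Δθ = wrap(0.3059 − 0.5236) = -0.2177; ω₁ = Δθ/dt₁ = -0.1089
distance = √((5−-4.5)² + (1.5−-1.5)²) = 9.9624; v₂ = distance/dt₂ = 6.6416

ω₁ = -0.1089, v₂ = 6.6416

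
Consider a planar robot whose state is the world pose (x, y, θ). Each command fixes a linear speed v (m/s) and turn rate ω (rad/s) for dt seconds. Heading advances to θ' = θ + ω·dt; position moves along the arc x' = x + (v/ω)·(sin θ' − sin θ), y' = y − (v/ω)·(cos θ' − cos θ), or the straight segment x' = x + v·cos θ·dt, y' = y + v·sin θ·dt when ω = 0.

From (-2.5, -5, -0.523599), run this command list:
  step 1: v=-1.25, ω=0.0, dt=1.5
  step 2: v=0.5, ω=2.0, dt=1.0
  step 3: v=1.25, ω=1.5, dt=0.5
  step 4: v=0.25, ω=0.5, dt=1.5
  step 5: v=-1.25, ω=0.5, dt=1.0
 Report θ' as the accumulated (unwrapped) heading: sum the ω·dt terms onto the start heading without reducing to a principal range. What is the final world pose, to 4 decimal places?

(-3.0005, -2.9898, 3.4764)

step 1: θ'=-0.5236 (straight) → pose (-4.1238, -4.0625, -0.5236)
step 2: θ'=1.4764 (R=0.2500) → pose (-3.7499, -3.8696, 1.4764)
step 3: θ'=2.2264 (R=0.8333) → pose (-3.9190, -3.2830, 2.2264)
step 4: θ'=2.9764 (R=0.5000) → pose (-4.2331, -3.0946, 2.9764)
step 5: θ'=3.4764 (R=-2.5000) → pose (-3.0005, -2.9898, 3.4764)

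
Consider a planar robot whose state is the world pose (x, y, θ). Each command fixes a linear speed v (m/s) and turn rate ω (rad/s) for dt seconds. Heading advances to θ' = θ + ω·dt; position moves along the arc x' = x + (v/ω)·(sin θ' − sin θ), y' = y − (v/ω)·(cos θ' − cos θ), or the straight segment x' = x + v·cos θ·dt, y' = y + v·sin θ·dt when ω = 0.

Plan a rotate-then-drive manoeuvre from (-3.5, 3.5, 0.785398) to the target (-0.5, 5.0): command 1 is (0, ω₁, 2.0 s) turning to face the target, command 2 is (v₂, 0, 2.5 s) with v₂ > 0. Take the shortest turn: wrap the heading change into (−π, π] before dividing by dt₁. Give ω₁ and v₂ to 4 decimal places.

ω₁ = -0.1609, v₂ = 1.3416

heading to target = atan2(5−3.5, -0.5−-3.5) = 0.4636
Δθ = wrap(0.4636 − 0.7854) = -0.3218; ω₁ = Δθ/dt₁ = -0.1609
distance = √((-0.5−-3.5)² + (5−3.5)²) = 3.3541; v₂ = distance/dt₂ = 1.3416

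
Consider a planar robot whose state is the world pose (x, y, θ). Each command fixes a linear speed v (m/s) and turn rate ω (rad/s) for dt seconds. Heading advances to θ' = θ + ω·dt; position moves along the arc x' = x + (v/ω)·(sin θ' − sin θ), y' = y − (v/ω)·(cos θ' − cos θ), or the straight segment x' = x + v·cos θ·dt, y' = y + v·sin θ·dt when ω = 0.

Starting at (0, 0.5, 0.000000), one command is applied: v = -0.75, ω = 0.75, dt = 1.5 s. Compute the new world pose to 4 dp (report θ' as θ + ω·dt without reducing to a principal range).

(-0.9023, -0.0688, 1.1250)

θ' = 0.0000 + 0.75·1.5 = 1.1250
R = v/ω = -0.75/0.75 = -1.0000
x' = 0 + -1.0000·(sin 1.1250 − sin 0.0000) = -0.9023
y' = 0.5 − -1.0000·(cos 1.1250 − cos 0.0000) = -0.0688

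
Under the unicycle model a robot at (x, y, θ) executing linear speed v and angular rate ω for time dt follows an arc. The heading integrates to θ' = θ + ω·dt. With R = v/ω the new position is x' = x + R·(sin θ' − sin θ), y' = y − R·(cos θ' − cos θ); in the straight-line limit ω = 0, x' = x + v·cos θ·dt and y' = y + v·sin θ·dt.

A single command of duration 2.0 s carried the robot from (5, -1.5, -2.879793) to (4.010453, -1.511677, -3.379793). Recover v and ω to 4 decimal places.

v = 0.5000, ω = -0.2500

Δθ = -3.379793 − -2.879793 = -0.500000
ω = Δθ/dt = -0.500000/2.0 = -0.2500
R = Δx/(sin θ' − sin θ) = -2.0000
v = R·ω = -2.0000·-0.2500 = 0.5000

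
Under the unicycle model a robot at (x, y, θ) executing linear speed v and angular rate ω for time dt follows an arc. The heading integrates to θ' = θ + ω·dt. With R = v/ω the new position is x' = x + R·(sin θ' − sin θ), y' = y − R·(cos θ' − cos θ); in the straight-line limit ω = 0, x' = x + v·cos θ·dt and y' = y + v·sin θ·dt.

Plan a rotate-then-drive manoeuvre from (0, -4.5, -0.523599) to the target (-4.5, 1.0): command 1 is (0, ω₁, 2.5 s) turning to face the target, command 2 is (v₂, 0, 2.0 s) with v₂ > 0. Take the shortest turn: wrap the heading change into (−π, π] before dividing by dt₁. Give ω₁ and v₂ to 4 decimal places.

heading to target = atan2(1−-4.5, -4.5−0) = 2.2565
Δθ = wrap(2.2565 − -0.5236) = 2.7801; ω₁ = Δθ/dt₁ = 1.1120
distance = √((-4.5−0)² + (1−-4.5)²) = 7.1063; v₂ = distance/dt₂ = 3.5532

ω₁ = 1.1120, v₂ = 3.5532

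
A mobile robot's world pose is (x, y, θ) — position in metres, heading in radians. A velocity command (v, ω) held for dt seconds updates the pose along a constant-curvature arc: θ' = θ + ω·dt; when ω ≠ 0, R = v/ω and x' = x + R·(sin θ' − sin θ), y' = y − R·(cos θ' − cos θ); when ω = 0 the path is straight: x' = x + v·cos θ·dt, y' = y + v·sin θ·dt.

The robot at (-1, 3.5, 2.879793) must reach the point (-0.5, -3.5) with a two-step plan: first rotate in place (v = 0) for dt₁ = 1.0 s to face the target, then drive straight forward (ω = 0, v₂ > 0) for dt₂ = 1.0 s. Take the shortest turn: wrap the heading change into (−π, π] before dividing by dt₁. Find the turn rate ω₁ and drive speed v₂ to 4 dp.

ω₁ = 1.9039, v₂ = 7.0178

heading to target = atan2(-3.5−3.5, -0.5−-1) = -1.4995
Δθ = wrap(-1.4995 − 2.8798) = 1.9039; ω₁ = Δθ/dt₁ = 1.9039
distance = √((-0.5−-1)² + (-3.5−3.5)²) = 7.0178; v₂ = distance/dt₂ = 7.0178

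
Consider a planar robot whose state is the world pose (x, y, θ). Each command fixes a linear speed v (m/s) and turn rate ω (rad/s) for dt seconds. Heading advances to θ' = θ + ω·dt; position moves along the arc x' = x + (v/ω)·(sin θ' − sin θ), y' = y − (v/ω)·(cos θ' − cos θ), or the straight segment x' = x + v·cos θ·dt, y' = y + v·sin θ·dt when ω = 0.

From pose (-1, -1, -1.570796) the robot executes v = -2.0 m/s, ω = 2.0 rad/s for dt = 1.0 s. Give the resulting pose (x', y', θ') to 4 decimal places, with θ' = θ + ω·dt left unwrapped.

θ' = -1.5708 + 2.0·1.0 = 0.4292
R = v/ω = -2.0/2.0 = -1.0000
x' = -1 + -1.0000·(sin 0.4292 − sin -1.5708) = -2.4161
y' = -1 − -1.0000·(cos 0.4292 − cos -1.5708) = -0.0907

(-2.4161, -0.0907, 0.4292)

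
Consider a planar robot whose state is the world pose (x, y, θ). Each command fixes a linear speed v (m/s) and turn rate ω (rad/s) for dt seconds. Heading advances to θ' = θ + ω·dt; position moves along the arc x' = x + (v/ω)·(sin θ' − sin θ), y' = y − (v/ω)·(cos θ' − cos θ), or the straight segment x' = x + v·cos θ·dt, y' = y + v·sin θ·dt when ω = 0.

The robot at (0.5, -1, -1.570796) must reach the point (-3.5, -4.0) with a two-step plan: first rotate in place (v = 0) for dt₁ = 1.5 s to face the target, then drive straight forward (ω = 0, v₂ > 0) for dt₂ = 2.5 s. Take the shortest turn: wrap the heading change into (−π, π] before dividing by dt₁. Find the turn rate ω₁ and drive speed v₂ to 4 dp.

ω₁ = -0.6182, v₂ = 2.0000

heading to target = atan2(-4−-1, -3.5−0.5) = -2.4981
Δθ = wrap(-2.4981 − -1.5708) = -0.9273; ω₁ = Δθ/dt₁ = -0.6182
distance = √((-3.5−0.5)² + (-4−-1)²) = 5.0000; v₂ = distance/dt₂ = 2.0000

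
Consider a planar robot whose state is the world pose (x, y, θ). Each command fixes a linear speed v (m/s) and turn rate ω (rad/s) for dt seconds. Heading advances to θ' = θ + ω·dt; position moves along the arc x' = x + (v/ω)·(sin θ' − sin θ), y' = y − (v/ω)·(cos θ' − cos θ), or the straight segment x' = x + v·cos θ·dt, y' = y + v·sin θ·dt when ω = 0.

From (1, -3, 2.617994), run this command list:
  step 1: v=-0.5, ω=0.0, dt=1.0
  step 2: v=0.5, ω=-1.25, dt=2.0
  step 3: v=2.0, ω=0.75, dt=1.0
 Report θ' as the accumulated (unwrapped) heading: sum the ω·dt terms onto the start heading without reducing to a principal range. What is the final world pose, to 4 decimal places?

(3.3068, -1.5819, 0.8680)

step 1: θ'=2.6180 (straight) → pose (1.4330, -3.2500, 2.6180)
step 2: θ'=0.1180 (R=-0.4000) → pose (1.5859, -2.5064, 0.1180)
step 3: θ'=0.8680 (R=2.6667) → pose (3.3068, -1.5819, 0.8680)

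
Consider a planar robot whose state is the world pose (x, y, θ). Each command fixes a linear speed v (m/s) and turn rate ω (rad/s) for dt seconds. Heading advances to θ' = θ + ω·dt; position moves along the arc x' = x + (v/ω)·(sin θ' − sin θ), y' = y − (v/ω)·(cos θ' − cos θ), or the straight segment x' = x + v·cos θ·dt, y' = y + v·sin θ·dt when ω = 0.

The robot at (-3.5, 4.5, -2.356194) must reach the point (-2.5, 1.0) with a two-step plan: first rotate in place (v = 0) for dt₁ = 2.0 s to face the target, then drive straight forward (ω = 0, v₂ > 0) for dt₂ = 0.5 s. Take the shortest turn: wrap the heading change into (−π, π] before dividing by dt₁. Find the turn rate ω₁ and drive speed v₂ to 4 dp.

ω₁ = 0.5318, v₂ = 7.2801

heading to target = atan2(1−4.5, -2.5−-3.5) = -1.2925
Δθ = wrap(-1.2925 − -2.3562) = 1.0637; ω₁ = Δθ/dt₁ = 0.5318
distance = √((-2.5−-3.5)² + (1−4.5)²) = 3.6401; v₂ = distance/dt₂ = 7.2801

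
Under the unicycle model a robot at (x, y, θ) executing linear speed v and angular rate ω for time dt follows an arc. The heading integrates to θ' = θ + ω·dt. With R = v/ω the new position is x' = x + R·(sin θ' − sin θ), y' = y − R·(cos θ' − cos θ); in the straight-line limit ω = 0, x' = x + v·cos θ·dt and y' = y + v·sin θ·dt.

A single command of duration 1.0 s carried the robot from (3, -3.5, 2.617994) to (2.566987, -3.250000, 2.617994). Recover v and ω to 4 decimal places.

Δθ = 2.617994 − 2.617994 = 0.000000
ω = Δθ/dt = 0.000000/1.0 = 0.0000
ω = 0 → v = (Δx·cos θ + Δy·sin θ)/dt = 0.5000

v = 0.5000, ω = 0.0000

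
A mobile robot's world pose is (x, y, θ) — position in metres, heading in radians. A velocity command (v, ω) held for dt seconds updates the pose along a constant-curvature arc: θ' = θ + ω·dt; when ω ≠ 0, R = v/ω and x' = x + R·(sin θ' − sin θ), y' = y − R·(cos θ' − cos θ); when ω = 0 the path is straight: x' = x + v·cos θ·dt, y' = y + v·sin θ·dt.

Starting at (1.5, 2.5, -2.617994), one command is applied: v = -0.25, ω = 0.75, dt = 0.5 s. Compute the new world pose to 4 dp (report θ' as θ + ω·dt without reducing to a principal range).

θ' = -2.6180 + 0.75·0.5 = -2.2430
R = v/ω = -0.25/0.75 = -0.3333
x' = 1.5 + -0.3333·(sin -2.2430 − sin -2.6180) = 1.5942
y' = 2.5 − -0.3333·(cos -2.2430 − cos -2.6180) = 2.5811

(1.5942, 2.5811, -2.2430)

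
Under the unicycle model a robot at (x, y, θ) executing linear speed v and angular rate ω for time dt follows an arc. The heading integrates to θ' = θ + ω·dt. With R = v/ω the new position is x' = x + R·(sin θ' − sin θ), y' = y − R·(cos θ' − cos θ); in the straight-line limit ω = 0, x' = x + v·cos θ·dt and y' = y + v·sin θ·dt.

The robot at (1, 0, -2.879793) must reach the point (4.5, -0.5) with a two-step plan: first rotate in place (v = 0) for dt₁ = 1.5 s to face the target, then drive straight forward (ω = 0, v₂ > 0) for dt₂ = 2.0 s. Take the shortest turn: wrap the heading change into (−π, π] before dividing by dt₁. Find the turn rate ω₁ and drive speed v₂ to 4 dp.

ω₁ = 1.8253, v₂ = 1.7678

heading to target = atan2(-0.5−0, 4.5−1) = -0.1419
Δθ = wrap(-0.1419 − -2.8798) = 2.7379; ω₁ = Δθ/dt₁ = 1.8253
distance = √((4.5−1)² + (-0.5−0)²) = 3.5355; v₂ = distance/dt₂ = 1.7678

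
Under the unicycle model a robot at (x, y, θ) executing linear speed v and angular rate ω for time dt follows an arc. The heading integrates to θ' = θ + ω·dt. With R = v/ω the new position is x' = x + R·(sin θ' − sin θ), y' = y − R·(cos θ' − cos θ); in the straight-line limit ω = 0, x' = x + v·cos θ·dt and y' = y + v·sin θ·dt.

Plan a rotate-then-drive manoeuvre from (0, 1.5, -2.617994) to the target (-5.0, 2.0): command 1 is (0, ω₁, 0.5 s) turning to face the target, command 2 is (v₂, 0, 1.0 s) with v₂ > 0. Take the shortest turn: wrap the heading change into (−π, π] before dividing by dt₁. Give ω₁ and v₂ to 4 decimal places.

heading to target = atan2(2−1.5, -5−0) = 3.0419
Δθ = wrap(3.0419 − -2.6180) = -0.6233; ω₁ = Δθ/dt₁ = -1.2465
distance = √((-5−0)² + (2−1.5)²) = 5.0249; v₂ = distance/dt₂ = 5.0249

ω₁ = -1.2465, v₂ = 5.0249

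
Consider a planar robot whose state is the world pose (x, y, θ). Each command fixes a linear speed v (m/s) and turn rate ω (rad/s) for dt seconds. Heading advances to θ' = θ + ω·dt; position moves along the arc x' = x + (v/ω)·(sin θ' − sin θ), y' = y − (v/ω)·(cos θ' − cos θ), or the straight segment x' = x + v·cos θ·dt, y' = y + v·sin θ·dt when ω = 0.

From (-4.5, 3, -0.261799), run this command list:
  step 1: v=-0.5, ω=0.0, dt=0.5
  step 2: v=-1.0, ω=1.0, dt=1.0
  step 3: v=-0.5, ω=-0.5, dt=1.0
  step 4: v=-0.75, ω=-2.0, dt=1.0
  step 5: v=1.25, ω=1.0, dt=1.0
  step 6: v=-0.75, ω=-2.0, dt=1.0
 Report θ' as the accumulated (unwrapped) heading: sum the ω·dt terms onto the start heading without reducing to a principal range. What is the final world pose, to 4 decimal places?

step 1: θ'=-0.2618 (straight) → pose (-4.7415, 3.0647, -0.2618)
step 2: θ'=0.7382 (R=-1.0000) → pose (-5.6733, 2.8385, 0.7382)
step 3: θ'=0.2382 (R=1.0000) → pose (-6.1103, 2.6064, 0.2382)
step 4: θ'=-1.7618 (R=0.3750) → pose (-6.5669, 3.0420, -1.7618)
step 5: θ'=-0.7618 (R=1.2500) → pose (-6.2024, 1.9002, -0.7618)
step 6: θ'=-2.7618 (R=0.3750) → pose (-6.0826, 2.5198, -2.7618)

(-6.0826, 2.5198, -2.7618)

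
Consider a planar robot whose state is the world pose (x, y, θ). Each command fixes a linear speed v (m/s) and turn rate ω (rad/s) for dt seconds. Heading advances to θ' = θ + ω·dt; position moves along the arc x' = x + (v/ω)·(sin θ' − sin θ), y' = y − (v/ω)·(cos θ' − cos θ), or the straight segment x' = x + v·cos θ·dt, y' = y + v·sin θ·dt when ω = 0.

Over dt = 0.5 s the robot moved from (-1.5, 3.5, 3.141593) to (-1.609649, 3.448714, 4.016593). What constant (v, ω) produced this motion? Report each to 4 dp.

v = 0.2500, ω = 1.7500

Δθ = 4.016593 − 3.141593 = 0.875000
ω = Δθ/dt = 0.875000/0.5 = 1.7500
R = Δx/(sin θ' − sin θ) = 0.1429
v = R·ω = 0.1429·1.7500 = 0.2500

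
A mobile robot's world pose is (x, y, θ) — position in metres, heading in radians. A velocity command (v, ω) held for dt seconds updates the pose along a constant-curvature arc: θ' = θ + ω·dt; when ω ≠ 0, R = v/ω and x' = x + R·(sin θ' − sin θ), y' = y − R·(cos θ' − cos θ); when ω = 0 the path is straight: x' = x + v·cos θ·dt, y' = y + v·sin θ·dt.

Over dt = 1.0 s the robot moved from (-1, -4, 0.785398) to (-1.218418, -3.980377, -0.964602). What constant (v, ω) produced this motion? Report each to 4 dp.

v = -0.2500, ω = -1.7500

Δθ = -0.964602 − 0.785398 = -1.750000
ω = Δθ/dt = -1.750000/1.0 = -1.7500
R = Δx/(sin θ' − sin θ) = 0.1429
v = R·ω = 0.1429·-1.7500 = -0.2500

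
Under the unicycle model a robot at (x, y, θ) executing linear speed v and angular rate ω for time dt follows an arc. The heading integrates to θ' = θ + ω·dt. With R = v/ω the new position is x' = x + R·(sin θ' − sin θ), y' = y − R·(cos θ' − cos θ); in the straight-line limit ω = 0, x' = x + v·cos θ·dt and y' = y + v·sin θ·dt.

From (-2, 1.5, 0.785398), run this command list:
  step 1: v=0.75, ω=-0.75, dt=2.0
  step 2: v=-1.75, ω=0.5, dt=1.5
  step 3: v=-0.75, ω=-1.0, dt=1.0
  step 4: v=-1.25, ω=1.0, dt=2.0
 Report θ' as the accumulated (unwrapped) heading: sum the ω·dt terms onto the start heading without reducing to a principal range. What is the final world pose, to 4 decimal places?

step 1: θ'=-0.7146 (R=-1.0000) → pose (-0.6376, 1.5482, -0.7146)
step 2: θ'=0.0354 (R=-3.5000) → pose (-3.0551, 2.4023, 0.0354)
step 3: θ'=-0.9646 (R=0.7500) → pose (-3.6980, 2.7245, -0.9646)
step 4: θ'=1.0354 (R=-1.2500) → pose (-5.8003, 2.6501, 1.0354)

(-5.8003, 2.6501, 1.0354)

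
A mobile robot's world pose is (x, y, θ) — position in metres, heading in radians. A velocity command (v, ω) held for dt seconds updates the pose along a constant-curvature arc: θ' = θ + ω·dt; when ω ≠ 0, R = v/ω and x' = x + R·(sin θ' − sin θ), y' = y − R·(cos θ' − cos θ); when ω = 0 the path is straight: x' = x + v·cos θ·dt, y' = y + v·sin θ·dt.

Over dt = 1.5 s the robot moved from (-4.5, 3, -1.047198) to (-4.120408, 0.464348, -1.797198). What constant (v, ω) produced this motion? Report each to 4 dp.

Δθ = -1.797198 − -1.047198 = -0.750000
ω = Δθ/dt = -0.750000/1.5 = -0.5000
R = −Δy/(cos θ' − cos θ) = -3.5000
v = R·ω = -3.5000·-0.5000 = 1.7500

v = 1.7500, ω = -0.5000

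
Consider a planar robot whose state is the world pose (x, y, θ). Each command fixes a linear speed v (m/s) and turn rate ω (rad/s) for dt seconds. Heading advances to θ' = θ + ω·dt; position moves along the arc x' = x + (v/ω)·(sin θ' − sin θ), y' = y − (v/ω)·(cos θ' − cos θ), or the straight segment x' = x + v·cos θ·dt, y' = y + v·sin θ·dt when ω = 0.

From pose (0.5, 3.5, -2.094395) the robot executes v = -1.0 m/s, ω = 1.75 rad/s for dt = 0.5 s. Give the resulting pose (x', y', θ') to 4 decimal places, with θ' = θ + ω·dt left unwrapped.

(0.5416, 3.9824, -1.2194)

θ' = -2.0944 + 1.75·0.5 = -1.2194
R = v/ω = -1.0/1.75 = -0.5714
x' = 0.5 + -0.5714·(sin -1.2194 − sin -2.0944) = 0.5416
y' = 3.5 − -0.5714·(cos -1.2194 − cos -2.0944) = 3.9824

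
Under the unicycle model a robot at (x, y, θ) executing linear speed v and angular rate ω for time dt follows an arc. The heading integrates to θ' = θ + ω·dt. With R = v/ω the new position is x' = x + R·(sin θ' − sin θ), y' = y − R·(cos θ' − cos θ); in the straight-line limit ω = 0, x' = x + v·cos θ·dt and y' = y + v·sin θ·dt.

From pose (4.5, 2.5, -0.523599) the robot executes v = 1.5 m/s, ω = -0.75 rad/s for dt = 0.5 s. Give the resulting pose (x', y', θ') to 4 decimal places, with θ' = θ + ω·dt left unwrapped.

(5.0649, 2.0134, -0.8986)

θ' = -0.5236 + -0.75·0.5 = -0.8986
R = v/ω = 1.5/-0.75 = -2.0000
x' = 4.5 + -2.0000·(sin -0.8986 − sin -0.5236) = 5.0649
y' = 2.5 − -2.0000·(cos -0.8986 − cos -0.5236) = 2.0134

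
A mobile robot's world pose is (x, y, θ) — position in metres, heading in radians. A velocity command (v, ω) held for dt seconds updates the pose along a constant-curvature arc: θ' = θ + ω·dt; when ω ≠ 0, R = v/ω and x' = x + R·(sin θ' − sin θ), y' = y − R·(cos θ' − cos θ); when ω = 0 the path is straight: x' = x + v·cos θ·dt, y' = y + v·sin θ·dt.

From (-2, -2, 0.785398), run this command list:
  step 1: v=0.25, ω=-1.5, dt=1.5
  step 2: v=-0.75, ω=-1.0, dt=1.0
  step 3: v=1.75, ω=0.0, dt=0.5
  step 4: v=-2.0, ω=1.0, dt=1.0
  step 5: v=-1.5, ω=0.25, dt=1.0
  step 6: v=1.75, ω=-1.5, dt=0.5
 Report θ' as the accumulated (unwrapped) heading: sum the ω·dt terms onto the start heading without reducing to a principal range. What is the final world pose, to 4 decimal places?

step 1: θ'=-1.4646 (R=-0.1667) → pose (-1.7164, -2.1002, -1.4646)
step 2: θ'=-2.4646 (R=0.7500) → pose (-1.4405, -1.4361, -2.4646)
step 3: θ'=-2.4646 (straight) → pose (-2.1225, -1.9842, -2.4646)
step 4: θ'=-1.4646 (R=-2.0000) → pose (-1.3867, -0.2133, -1.4646)
step 5: θ'=-1.2146 (R=-6.0000) → pose (-1.7295, 1.2430, -1.2146)
step 6: θ'=-1.9646 (R=-1.1667) → pose (-1.7456, 0.3885, -1.9646)

(-1.7456, 0.3885, -1.9646)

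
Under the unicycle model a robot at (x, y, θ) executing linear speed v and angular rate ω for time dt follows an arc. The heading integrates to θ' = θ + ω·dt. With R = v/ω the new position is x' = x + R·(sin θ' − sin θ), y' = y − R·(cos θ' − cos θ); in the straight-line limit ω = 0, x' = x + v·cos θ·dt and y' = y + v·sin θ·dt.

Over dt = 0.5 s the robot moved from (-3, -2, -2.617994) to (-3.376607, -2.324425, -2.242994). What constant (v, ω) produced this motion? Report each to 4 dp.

Δθ = -2.242994 − -2.617994 = 0.375000
ω = Δθ/dt = 0.375000/0.5 = 0.7500
R = Δx/(sin θ' − sin θ) = 1.3333
v = R·ω = 1.3333·0.7500 = 1.0000

v = 1.0000, ω = 0.7500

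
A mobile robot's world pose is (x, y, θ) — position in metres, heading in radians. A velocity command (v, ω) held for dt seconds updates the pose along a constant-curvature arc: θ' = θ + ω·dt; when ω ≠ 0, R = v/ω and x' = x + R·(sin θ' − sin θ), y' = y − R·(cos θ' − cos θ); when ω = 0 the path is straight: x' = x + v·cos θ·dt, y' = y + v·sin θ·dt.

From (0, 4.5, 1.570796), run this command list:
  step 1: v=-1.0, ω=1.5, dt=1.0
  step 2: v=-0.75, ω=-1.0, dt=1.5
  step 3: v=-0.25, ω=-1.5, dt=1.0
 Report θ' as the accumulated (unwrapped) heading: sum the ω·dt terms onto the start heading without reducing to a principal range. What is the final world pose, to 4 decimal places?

step 1: θ'=3.0708 (R=-0.6667) → pose (0.6195, 3.8350, 3.0708)
step 2: θ'=1.5708 (R=0.7500) → pose (1.3165, 3.0869, 1.5708)
step 3: θ'=0.0708 (R=0.1667) → pose (1.1616, 2.9206, 0.0708)

(1.1616, 2.9206, 0.0708)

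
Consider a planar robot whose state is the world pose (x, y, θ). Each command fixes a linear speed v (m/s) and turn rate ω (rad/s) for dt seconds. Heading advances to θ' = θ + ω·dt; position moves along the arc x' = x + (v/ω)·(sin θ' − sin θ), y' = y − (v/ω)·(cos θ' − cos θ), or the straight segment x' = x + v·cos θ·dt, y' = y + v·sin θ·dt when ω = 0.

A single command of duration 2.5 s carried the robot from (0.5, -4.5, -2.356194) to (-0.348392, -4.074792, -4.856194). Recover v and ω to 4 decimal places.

Δθ = -4.856194 − -2.356194 = -2.500000
ω = Δθ/dt = -2.500000/2.5 = -1.0000
R = Δx/(sin θ' − sin θ) = -0.5000
v = R·ω = -0.5000·-1.0000 = 0.5000

v = 0.5000, ω = -1.0000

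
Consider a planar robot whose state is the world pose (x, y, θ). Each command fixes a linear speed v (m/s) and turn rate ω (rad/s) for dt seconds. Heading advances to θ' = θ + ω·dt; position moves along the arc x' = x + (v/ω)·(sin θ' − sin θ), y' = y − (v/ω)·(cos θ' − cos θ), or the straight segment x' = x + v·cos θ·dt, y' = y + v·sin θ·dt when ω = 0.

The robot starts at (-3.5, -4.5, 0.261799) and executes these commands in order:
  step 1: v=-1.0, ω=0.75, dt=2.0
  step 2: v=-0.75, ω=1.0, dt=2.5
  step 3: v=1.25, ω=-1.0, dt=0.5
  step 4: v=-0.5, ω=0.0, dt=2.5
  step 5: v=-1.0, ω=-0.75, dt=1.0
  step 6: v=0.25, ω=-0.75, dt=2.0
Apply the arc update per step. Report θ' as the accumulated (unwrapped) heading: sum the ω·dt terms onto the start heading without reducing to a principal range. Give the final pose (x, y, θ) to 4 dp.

(-1.7761, -5.3843, 1.5118)

step 1: θ'=1.7618 (R=-1.3333) → pose (-4.4640, -6.0410, 1.7618)
step 2: θ'=4.2618 (R=-0.7500) → pose (-3.0525, -6.2253, 4.2618)
step 3: θ'=3.7618 (R=-1.2500) → pose (-3.4512, -6.6981, 3.7618)
step 4: θ'=3.7618 (straight) → pose (-2.4340, -5.9716, 3.7618)
step 5: θ'=3.0118 (R=1.3333) → pose (-1.4865, -5.7345, 3.0118)
step 6: θ'=1.5118 (R=-0.3333) → pose (-1.7761, -5.3843, 1.5118)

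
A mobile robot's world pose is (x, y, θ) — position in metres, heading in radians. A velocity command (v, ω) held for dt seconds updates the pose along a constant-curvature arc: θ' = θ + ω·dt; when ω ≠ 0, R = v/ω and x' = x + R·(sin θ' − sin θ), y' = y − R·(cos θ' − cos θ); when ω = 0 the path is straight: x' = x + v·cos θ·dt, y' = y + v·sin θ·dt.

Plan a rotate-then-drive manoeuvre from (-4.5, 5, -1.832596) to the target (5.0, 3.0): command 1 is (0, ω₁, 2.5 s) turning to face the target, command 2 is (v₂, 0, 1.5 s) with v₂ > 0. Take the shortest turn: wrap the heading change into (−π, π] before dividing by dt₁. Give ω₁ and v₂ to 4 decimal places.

heading to target = atan2(3−5, 5−-4.5) = -0.2075
Δθ = wrap(-0.2075 − -1.8326) = 1.6251; ω₁ = Δθ/dt₁ = 0.6500
distance = √((5−-4.5)² + (3−5)²) = 9.7082; v₂ = distance/dt₂ = 6.4722

ω₁ = 0.6500, v₂ = 6.4722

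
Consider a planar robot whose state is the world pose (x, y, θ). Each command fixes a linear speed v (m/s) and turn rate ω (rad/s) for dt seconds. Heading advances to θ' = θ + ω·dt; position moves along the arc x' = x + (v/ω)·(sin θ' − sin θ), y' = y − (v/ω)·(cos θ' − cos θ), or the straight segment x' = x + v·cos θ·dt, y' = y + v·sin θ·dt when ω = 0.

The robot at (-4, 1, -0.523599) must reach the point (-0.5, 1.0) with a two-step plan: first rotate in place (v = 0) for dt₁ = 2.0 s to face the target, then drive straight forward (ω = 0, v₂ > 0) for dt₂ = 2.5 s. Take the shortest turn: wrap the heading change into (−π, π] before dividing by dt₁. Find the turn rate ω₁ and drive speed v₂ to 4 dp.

ω₁ = 0.2618, v₂ = 1.4000

heading to target = atan2(1−1, -0.5−-4) = 0.0000
Δθ = wrap(0.0000 − -0.5236) = 0.5236; ω₁ = Δθ/dt₁ = 0.2618
distance = √((-0.5−-4)² + (1−1)²) = 3.5000; v₂ = distance/dt₂ = 1.4000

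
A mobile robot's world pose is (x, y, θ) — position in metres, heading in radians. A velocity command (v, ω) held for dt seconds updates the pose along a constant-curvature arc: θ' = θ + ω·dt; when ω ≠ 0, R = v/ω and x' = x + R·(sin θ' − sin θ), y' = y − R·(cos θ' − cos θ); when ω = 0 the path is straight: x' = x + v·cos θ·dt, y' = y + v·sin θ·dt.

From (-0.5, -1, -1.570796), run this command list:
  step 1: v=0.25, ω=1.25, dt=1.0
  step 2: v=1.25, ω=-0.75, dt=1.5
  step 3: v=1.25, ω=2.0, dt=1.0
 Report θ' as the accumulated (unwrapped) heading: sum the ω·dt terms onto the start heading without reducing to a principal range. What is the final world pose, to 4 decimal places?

step 1: θ'=-0.3208 (R=0.2000) → pose (-0.3631, -1.1898, -0.3208)
step 2: θ'=-1.4458 (R=-1.6667) → pose (0.7651, -2.5636, -1.4458)
step 3: θ'=0.5542 (R=0.6250) → pose (1.7141, -3.0172, 0.5542)

(1.7141, -3.0172, 0.5542)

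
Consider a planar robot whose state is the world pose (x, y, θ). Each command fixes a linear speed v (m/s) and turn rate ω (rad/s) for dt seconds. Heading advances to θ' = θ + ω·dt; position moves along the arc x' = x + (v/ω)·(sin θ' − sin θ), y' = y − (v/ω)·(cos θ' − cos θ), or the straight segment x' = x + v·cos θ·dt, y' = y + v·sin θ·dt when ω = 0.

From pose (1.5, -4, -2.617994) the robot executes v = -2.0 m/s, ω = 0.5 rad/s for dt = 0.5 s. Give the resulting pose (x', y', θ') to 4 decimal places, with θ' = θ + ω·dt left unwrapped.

(2.2949, -3.3975, -2.3680)

θ' = -2.6180 + 0.5·0.5 = -2.3680
R = v/ω = -2.0/0.5 = -4.0000
x' = 1.5 + -4.0000·(sin -2.3680 − sin -2.6180) = 2.2949
y' = -4 − -4.0000·(cos -2.3680 − cos -2.6180) = -3.3975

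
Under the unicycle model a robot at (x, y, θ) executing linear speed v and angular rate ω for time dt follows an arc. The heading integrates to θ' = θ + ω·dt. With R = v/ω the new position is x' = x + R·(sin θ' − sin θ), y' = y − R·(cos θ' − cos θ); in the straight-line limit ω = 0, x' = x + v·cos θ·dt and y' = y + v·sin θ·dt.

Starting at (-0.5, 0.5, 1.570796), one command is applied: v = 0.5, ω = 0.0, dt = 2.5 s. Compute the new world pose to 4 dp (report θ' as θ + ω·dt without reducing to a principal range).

θ' = 1.5708 + 0.0·2.5 = 1.5708
ω = 0 → straight: x' = -0.5 + 0.5·cos(1.5708)·2.5 = -0.5000
y' = 0.5 + 0.5·sin(1.5708)·2.5 = 1.7500

(-0.5000, 1.7500, 1.5708)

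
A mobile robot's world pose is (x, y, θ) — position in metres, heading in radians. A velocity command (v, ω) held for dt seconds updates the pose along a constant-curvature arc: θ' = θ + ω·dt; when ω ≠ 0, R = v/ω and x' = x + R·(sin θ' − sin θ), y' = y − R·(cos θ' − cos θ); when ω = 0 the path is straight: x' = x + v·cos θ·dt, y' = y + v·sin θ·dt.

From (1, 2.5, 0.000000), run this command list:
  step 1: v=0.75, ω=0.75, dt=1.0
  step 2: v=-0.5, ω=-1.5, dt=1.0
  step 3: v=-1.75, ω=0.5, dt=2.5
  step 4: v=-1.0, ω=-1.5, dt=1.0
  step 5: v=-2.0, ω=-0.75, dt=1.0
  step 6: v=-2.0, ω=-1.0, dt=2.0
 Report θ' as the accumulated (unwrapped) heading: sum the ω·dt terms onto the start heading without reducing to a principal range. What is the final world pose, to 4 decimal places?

(-0.9861, 6.7045, -3.7500)

step 1: θ'=0.7500 (R=1.0000) → pose (1.6816, 2.7683, 0.7500)
step 2: θ'=-0.7500 (R=0.3333) → pose (1.2272, 2.7683, -0.7500)
step 3: θ'=0.5000 (R=-3.5000) → pose (-2.8365, 3.2789, 0.5000)
step 4: θ'=-1.0000 (R=0.6667) → pose (-3.7171, 3.5038, -1.0000)
step 5: θ'=-1.7500 (R=2.6667) → pose (-4.0971, 5.4199, -1.7500)
step 6: θ'=-3.7500 (R=2.0000) → pose (-0.9861, 6.7045, -3.7500)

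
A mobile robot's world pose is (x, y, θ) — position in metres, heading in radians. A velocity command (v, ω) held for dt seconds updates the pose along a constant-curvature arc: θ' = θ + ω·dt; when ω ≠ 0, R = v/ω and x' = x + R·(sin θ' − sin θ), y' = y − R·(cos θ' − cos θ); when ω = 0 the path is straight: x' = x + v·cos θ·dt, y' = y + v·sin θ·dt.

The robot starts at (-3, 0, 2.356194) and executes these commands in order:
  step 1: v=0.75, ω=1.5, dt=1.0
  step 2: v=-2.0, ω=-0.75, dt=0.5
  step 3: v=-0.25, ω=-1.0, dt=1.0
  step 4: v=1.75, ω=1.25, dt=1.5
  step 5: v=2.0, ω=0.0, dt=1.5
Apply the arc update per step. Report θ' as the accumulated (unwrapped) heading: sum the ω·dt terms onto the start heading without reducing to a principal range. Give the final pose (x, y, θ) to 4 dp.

step 1: θ'=3.8562 (R=0.5000) → pose (-3.6812, 0.0241, 3.8562)
step 2: θ'=3.4812 (R=2.6667) → pose (-2.8220, 0.5242, 3.4812)
step 3: θ'=2.4812 (R=0.2500) → pose (-2.5854, 0.4859, 2.4812)
step 4: θ'=4.3562 (R=1.4000) → pose (-4.7563, -0.1315, 4.3562)
step 5: θ'=4.3562 (straight) → pose (-5.8024, -2.9432, 4.3562)

(-5.8024, -2.9432, 4.3562)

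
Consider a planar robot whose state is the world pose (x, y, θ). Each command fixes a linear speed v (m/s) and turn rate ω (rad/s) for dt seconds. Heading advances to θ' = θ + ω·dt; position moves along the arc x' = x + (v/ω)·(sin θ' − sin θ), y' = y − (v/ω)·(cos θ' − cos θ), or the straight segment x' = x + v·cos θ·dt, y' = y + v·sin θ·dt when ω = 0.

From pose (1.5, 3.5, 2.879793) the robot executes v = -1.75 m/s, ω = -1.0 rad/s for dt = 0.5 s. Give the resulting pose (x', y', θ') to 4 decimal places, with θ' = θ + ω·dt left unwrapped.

(2.2550, 3.0759, 2.3798)

θ' = 2.8798 + -1.0·0.5 = 2.3798
R = v/ω = -1.75/-1.0 = 1.7500
x' = 1.5 + 1.7500·(sin 2.3798 − sin 2.8798) = 2.2550
y' = 3.5 − 1.7500·(cos 2.3798 − cos 2.8798) = 3.0759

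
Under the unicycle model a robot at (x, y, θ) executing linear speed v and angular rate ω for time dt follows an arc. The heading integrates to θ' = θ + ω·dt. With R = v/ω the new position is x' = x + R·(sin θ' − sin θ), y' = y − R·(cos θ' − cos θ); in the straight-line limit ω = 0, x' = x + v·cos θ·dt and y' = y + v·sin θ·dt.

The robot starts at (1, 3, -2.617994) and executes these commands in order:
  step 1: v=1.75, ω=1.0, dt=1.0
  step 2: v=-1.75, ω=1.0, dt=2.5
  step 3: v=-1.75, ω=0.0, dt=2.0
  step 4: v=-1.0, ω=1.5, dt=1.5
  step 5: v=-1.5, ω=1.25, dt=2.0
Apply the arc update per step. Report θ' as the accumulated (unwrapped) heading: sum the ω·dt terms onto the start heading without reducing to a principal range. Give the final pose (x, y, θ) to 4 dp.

(-3.9496, 1.1239, 5.6320)

step 1: θ'=-1.6180 (R=1.7500) → pose (0.1269, 1.5670, -1.6180)
step 2: θ'=0.8820 (R=-1.7500) → pose (-2.9721, 2.7619, 0.8820)
step 3: θ'=0.8820 (straight) → pose (-5.1967, 0.0598, 0.8820)
step 4: θ'=3.1320 (R=-0.6667) → pose (-4.6885, -1.0305, 3.1320)
step 5: θ'=5.6320 (R=-1.2000) → pose (-3.9496, 1.1239, 5.6320)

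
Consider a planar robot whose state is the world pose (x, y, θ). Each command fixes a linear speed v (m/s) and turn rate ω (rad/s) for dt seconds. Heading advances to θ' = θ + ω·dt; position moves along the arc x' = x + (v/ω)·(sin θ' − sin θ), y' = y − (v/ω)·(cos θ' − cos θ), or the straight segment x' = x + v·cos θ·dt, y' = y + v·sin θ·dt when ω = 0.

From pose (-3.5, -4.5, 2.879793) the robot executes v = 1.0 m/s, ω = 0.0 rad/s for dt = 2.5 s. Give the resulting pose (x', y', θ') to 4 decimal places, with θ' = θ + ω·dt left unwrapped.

θ' = 2.8798 + 0.0·2.5 = 2.8798
ω = 0 → straight: x' = -3.5 + 1.0·cos(2.8798)·2.5 = -5.9148
y' = -4.5 + 1.0·sin(2.8798)·2.5 = -3.8530

(-5.9148, -3.8530, 2.8798)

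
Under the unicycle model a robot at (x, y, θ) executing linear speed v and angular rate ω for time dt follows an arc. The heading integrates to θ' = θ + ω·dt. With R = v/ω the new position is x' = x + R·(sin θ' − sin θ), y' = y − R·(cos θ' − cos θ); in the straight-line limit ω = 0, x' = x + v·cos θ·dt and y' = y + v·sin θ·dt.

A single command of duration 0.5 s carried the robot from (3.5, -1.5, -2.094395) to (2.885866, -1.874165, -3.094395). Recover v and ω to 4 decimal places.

v = 1.5000, ω = -2.0000

Δθ = -3.094395 − -2.094395 = -1.000000
ω = Δθ/dt = -1.000000/0.5 = -2.0000
R = Δx/(sin θ' − sin θ) = -0.7500
v = R·ω = -0.7500·-2.0000 = 1.5000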